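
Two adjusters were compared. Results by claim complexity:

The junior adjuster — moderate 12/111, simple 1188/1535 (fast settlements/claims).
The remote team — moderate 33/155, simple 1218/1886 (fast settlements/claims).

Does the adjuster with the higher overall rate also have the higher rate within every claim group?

No

Moderate: the junior adjuster 12/111 = 10.8%, the remote team 33/155 = 21.3% → the remote team
Simple: the junior adjuster 1188/1535 = 77.4%, the remote team 1218/1886 = 64.6% → the junior adjuster
Overall: the junior adjuster 1200/1646 = 72.9%, the remote team 1251/2041 = 61.3% → the junior adjuster
Neither sweeps: the junior adjuster wins 1 of 2 groups, the remote team wins 1. The junior adjuster wins overall but not every group — no Simpson reversal.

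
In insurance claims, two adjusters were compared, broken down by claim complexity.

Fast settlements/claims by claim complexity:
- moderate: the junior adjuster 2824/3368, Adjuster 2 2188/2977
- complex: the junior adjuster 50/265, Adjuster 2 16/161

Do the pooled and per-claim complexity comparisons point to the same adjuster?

Yes

Moderate: the junior adjuster 2824/3368 = 83.8%, Adjuster 2 2188/2977 = 73.5% → the junior adjuster
Complex: the junior adjuster 50/265 = 18.9%, Adjuster 2 16/161 = 9.9% → the junior adjuster
Overall: the junior adjuster 2874/3633 = 79.1%, Adjuster 2 2204/3138 = 70.2% → the junior adjuster
The junior adjuster wins overall and in every claim group — no reversal.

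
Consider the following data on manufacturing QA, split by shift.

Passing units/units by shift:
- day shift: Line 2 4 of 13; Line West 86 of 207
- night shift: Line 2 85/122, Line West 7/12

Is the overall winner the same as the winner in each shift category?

Day shift: Line 2 4/13 = 30.8%, Line West 86/207 = 41.5% → Line West
Night shift: Line 2 85/122 = 69.7%, Line West 7/12 = 58.3% → Line 2
Overall: Line 2 89/135 = 65.9%, Line West 93/219 = 42.5% → Line 2
Neither sweeps: Line 2 wins 1 of 2 groups, Line West wins 1. Line 2 wins overall but not every group — no Simpson reversal.

No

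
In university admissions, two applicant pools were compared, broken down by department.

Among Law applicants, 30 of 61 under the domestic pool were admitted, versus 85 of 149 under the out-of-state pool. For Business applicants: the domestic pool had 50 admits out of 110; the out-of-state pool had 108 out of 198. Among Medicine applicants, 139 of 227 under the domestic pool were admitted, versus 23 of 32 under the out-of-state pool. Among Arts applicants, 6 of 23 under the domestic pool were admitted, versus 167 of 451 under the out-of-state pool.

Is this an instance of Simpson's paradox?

Law: the domestic pool 30/61 = 49.2%, the out-of-state pool 85/149 = 57.0% → the out-of-state pool
Business: the domestic pool 50/110 = 45.5%, the out-of-state pool 108/198 = 54.5% → the out-of-state pool
Medicine: the domestic pool 139/227 = 61.2%, the out-of-state pool 23/32 = 71.9% → the out-of-state pool
Arts: the domestic pool 6/23 = 26.1%, the out-of-state pool 167/451 = 37.0% → the out-of-state pool
Overall: the domestic pool 225/421 = 53.4%, the out-of-state pool 383/830 = 46.1% → the domestic pool
The out-of-state pool wins each department group but the domestic pool wins overall — the comparison reverses. The out-of-state pool's applicants skew toward Arts, which has a lower base rate.

Yes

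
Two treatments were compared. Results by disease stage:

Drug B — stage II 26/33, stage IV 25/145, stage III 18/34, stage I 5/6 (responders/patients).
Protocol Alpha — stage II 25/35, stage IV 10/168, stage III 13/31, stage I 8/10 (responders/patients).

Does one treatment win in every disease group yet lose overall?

No

Stage II: Drug B 26/33 = 78.8%, Protocol Alpha 25/35 = 71.4% → Drug B
Stage IV: Drug B 25/145 = 17.2%, Protocol Alpha 10/168 = 6.0% → Drug B
Stage III: Drug B 18/34 = 52.9%, Protocol Alpha 13/31 = 41.9% → Drug B
Stage I: Drug B 5/6 = 83.3%, Protocol Alpha 8/10 = 80.0% → Drug B
Overall: Drug B 74/218 = 33.9%, Protocol Alpha 56/244 = 23.0% → Drug B
Drug B wins overall and in every disease group — no reversal.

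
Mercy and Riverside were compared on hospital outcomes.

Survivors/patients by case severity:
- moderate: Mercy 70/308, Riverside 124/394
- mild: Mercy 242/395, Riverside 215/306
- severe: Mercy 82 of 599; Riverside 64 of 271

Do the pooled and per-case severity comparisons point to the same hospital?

Moderate: Mercy 70/308 = 22.7%, Riverside 124/394 = 31.5% → Riverside
Mild: Mercy 242/395 = 61.3%, Riverside 215/306 = 70.3% → Riverside
Severe: Mercy 82/599 = 13.7%, Riverside 64/271 = 23.6% → Riverside
Overall: Mercy 394/1302 = 30.3%, Riverside 403/971 = 41.5% → Riverside
Riverside wins overall and in every case group — no reversal.

Yes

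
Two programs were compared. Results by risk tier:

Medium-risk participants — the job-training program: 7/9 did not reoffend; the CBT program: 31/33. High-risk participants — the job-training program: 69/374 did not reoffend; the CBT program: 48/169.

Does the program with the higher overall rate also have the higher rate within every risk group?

Yes

Medium-risk: the job-training program 7/9 = 77.8%, the CBT program 31/33 = 93.9% → the CBT program
High-risk: the job-training program 69/374 = 18.4%, the CBT program 48/169 = 28.4% → the CBT program
Overall: the job-training program 76/383 = 19.8%, the CBT program 79/202 = 39.1% → the CBT program
The CBT program wins overall and in every risk group — no reversal.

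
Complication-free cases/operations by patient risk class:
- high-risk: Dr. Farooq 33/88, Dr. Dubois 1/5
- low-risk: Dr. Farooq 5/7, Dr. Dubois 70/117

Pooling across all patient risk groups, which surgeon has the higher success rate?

Dr. Dubois

High-risk: Dr. Farooq 33/88 = 37.5%, Dr. Dubois 1/5 = 20.0% → Dr. Farooq
Low-risk: Dr. Farooq 5/7 = 71.4%, Dr. Dubois 70/117 = 59.8% → Dr. Farooq
Overall: Dr. Farooq 38/95 = 40.0%, Dr. Dubois 71/122 = 58.2% → Dr. Dubois
(Dr. Farooq wins every patient risk group but Dr. Dubois wins overall — Dr. Farooq's operations skew toward the low-rate high-risk group.)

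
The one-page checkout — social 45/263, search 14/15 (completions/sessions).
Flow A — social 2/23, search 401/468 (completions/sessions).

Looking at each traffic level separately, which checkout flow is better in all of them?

the one-page checkout

Social: the one-page checkout 45/263 = 17.1%, Flow A 2/23 = 8.7% → the one-page checkout
Search: the one-page checkout 14/15 = 93.3%, Flow A 401/468 = 85.7% → the one-page checkout
The one-page checkout has the higher rate in both groups.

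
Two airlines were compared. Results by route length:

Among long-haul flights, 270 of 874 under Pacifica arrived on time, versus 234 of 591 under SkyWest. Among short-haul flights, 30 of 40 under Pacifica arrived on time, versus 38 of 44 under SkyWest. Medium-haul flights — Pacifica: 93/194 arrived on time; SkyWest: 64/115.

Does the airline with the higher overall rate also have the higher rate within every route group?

Yes

Long-haul: Pacifica 270/874 = 30.9%, SkyWest 234/591 = 39.6% → SkyWest
Short-haul: Pacifica 30/40 = 75.0%, SkyWest 38/44 = 86.4% → SkyWest
Medium-haul: Pacifica 93/194 = 47.9%, SkyWest 64/115 = 55.7% → SkyWest
Overall: Pacifica 393/1108 = 35.5%, SkyWest 336/750 = 44.8% → SkyWest
SkyWest wins overall and in every route group — no reversal.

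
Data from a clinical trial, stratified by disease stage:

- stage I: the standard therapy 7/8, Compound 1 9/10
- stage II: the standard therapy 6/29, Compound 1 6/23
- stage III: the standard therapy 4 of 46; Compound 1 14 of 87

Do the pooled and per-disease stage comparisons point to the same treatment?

Stage I: the standard therapy 7/8 = 87.5%, Compound 1 9/10 = 90.0% → Compound 1
Stage II: the standard therapy 6/29 = 20.7%, Compound 1 6/23 = 26.1% → Compound 1
Stage III: the standard therapy 4/46 = 8.7%, Compound 1 14/87 = 16.1% → Compound 1
Overall: the standard therapy 17/83 = 20.5%, Compound 1 29/120 = 24.2% → Compound 1
Compound 1 wins overall and in every disease group — no reversal.

Yes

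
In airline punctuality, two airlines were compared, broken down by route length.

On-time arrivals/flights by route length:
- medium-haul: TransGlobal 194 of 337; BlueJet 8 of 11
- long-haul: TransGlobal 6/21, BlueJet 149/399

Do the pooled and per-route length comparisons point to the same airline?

Medium-haul: TransGlobal 194/337 = 57.6%, BlueJet 8/11 = 72.7% → BlueJet
Long-haul: TransGlobal 6/21 = 28.6%, BlueJet 149/399 = 37.3% → BlueJet
Overall: TransGlobal 200/358 = 55.9%, BlueJet 157/410 = 38.3% → TransGlobal
BlueJet wins each route group but TransGlobal wins overall — the comparison reverses. BlueJet's flights skew toward long-haul, which has a lower base rate.

No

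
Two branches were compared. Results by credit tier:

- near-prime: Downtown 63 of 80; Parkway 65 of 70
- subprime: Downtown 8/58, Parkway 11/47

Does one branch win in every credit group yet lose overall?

Near-prime: Downtown 63/80 = 78.8%, Parkway 65/70 = 92.9% → Parkway
Subprime: Downtown 8/58 = 13.8%, Parkway 11/47 = 23.4% → Parkway
Overall: Downtown 71/138 = 51.4%, Parkway 76/117 = 65.0% → Parkway
Parkway wins overall and in every credit group — no reversal.

No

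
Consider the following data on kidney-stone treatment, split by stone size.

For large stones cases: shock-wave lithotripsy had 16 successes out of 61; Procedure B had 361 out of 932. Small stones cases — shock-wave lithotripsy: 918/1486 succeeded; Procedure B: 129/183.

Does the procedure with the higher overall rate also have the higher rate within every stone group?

Large stones: shock-wave lithotripsy 16/61 = 26.2%, Procedure B 361/932 = 38.7% → Procedure B
Small stones: shock-wave lithotripsy 918/1486 = 61.8%, Procedure B 129/183 = 70.5% → Procedure B
Overall: shock-wave lithotripsy 934/1547 = 60.4%, Procedure B 490/1115 = 43.9% → shock-wave lithotripsy
Procedure B wins each stone group but shock-wave lithotripsy wins overall — the comparison reverses. Procedure B's cases skew toward large stones, which has a lower base rate.

No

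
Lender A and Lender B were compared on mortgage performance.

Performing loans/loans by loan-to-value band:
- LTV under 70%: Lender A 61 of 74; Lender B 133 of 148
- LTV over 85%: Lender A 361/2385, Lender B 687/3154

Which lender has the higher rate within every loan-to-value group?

Lender B

LTV under 70%: Lender A 61/74 = 82.4%, Lender B 133/148 = 89.9% → Lender B
LTV over 85%: Lender A 361/2385 = 15.1%, Lender B 687/3154 = 21.8% → Lender B
Lender B has the higher rate in both groups.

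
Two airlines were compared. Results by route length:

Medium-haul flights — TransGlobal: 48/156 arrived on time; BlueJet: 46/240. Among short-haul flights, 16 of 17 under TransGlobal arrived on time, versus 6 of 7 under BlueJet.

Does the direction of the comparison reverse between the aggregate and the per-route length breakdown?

No

Medium-haul: TransGlobal 48/156 = 30.8%, BlueJet 46/240 = 19.2% → TransGlobal
Short-haul: TransGlobal 16/17 = 94.1%, BlueJet 6/7 = 85.7% → TransGlobal
Overall: TransGlobal 64/173 = 37.0%, BlueJet 52/247 = 21.1% → TransGlobal
TransGlobal wins overall and in every route group — no reversal.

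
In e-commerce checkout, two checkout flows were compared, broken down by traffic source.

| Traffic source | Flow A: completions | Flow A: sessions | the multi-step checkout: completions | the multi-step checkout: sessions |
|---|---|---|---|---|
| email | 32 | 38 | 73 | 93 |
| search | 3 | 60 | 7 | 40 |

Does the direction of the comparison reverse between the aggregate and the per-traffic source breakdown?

No

Email: Flow A 32/38 = 84.2%, the multi-step checkout 73/93 = 78.5% → Flow A
Search: Flow A 3/60 = 5.0%, the multi-step checkout 7/40 = 17.5% → the multi-step checkout
Overall: Flow A 35/98 = 35.7%, the multi-step checkout 80/133 = 60.2% → the multi-step checkout
Neither sweeps: Flow A wins 1 of 2 groups, the multi-step checkout wins 1. The multi-step checkout wins overall but not every group — no Simpson reversal.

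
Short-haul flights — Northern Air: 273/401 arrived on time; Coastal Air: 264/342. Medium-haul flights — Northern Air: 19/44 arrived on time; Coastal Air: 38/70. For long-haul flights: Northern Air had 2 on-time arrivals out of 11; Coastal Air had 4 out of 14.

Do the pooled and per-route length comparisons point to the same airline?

Yes

Short-haul: Northern Air 273/401 = 68.1%, Coastal Air 264/342 = 77.2% → Coastal Air
Medium-haul: Northern Air 19/44 = 43.2%, Coastal Air 38/70 = 54.3% → Coastal Air
Long-haul: Northern Air 2/11 = 18.2%, Coastal Air 4/14 = 28.6% → Coastal Air
Overall: Northern Air 294/456 = 64.5%, Coastal Air 306/426 = 71.8% → Coastal Air
Coastal Air wins overall and in every route group — no reversal.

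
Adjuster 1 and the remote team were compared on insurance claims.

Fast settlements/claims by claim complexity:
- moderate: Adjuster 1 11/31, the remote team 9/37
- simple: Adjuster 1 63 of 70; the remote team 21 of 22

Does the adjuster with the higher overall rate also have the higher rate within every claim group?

No

Moderate: Adjuster 1 11/31 = 35.5%, the remote team 9/37 = 24.3% → Adjuster 1
Simple: Adjuster 1 63/70 = 90.0%, the remote team 21/22 = 95.5% → the remote team
Overall: Adjuster 1 74/101 = 73.3%, the remote team 30/59 = 50.8% → Adjuster 1
Neither sweeps: Adjuster 1 wins 1 of 2 groups, the remote team wins 1. Adjuster 1 wins overall but not every group — no Simpson reversal.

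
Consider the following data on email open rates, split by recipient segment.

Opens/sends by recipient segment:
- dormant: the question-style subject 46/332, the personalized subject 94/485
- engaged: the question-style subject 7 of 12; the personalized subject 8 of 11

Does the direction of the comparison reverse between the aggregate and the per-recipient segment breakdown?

Dormant: the question-style subject 46/332 = 13.9%, the personalized subject 94/485 = 19.4% → the personalized subject
Engaged: the question-style subject 7/12 = 58.3%, the personalized subject 8/11 = 72.7% → the personalized subject
Overall: the question-style subject 53/344 = 15.4%, the personalized subject 102/496 = 20.6% → the personalized subject
The personalized subject wins overall and in every recipient group — no reversal.

No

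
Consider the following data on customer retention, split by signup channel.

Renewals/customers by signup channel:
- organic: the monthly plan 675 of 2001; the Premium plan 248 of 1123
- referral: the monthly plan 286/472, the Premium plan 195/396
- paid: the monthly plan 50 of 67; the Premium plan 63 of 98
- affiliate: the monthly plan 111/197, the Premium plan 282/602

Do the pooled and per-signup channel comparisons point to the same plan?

Organic: the monthly plan 675/2001 = 33.7%, the Premium plan 248/1123 = 22.1% → the monthly plan
Referral: the monthly plan 286/472 = 60.6%, the Premium plan 195/396 = 49.2% → the monthly plan
Paid: the monthly plan 50/67 = 74.6%, the Premium plan 63/98 = 64.3% → the monthly plan
Affiliate: the monthly plan 111/197 = 56.3%, the Premium plan 282/602 = 46.8% → the monthly plan
Overall: the monthly plan 1122/2737 = 41.0%, the Premium plan 788/2219 = 35.5% → the monthly plan
The monthly plan wins overall and in every signup group — no reversal.

Yes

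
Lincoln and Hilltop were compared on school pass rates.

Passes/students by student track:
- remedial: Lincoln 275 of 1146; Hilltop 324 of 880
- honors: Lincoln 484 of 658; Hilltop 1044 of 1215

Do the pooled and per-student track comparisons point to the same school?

Remedial: Lincoln 275/1146 = 24.0%, Hilltop 324/880 = 36.8% → Hilltop
Honors: Lincoln 484/658 = 73.6%, Hilltop 1044/1215 = 85.9% → Hilltop
Overall: Lincoln 759/1804 = 42.1%, Hilltop 1368/2095 = 65.3% → Hilltop
Hilltop wins overall and in every student group — no reversal.

Yes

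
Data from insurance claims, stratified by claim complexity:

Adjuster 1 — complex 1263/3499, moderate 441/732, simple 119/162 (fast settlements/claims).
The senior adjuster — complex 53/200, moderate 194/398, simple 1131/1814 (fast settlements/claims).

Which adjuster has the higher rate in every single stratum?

Adjuster 1

Complex: Adjuster 1 1263/3499 = 36.1%, the senior adjuster 53/200 = 26.5% → Adjuster 1
Moderate: Adjuster 1 441/732 = 60.2%, the senior adjuster 194/398 = 48.7% → Adjuster 1
Simple: Adjuster 1 119/162 = 73.5%, the senior adjuster 1131/1814 = 62.3% → Adjuster 1
Adjuster 1 has the higher rate in all 3 groups.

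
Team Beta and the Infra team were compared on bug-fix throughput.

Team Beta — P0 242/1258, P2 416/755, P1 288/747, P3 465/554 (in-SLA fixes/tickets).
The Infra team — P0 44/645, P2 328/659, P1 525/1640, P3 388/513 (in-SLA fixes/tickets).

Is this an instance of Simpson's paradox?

P0: Team Beta 242/1258 = 19.2%, the Infra team 44/645 = 6.8% → Team Beta
P2: Team Beta 416/755 = 55.1%, the Infra team 328/659 = 49.8% → Team Beta
P1: Team Beta 288/747 = 38.6%, the Infra team 525/1640 = 32.0% → Team Beta
P3: Team Beta 465/554 = 83.9%, the Infra team 388/513 = 75.6% → Team Beta
Overall: Team Beta 1411/3314 = 42.6%, the Infra team 1285/3457 = 37.2% → Team Beta
Team Beta wins overall and in every ticket group — no reversal.

No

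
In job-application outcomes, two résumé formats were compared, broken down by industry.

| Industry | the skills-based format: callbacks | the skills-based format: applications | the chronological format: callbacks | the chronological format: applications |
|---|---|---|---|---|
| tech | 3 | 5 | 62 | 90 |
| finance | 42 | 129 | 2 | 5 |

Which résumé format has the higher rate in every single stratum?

Tech: the skills-based format 3/5 = 60.0%, the chronological format 62/90 = 68.9% → the chronological format
Finance: the skills-based format 42/129 = 32.6%, the chronological format 2/5 = 40.0% → the chronological format
The chronological format has the higher rate in both groups.

the chronological format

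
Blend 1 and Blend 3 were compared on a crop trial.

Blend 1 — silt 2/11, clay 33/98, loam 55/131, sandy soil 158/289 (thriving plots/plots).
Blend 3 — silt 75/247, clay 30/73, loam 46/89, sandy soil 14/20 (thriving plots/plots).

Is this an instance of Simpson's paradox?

Yes

Silt: Blend 1 2/11 = 18.2%, Blend 3 75/247 = 30.4% → Blend 3
Clay: Blend 1 33/98 = 33.7%, Blend 3 30/73 = 41.1% → Blend 3
Loam: Blend 1 55/131 = 42.0%, Blend 3 46/89 = 51.7% → Blend 3
Sandy soil: Blend 1 158/289 = 54.7%, Blend 3 14/20 = 70.0% → Blend 3
Overall: Blend 1 248/529 = 46.9%, Blend 3 165/429 = 38.5% → Blend 1
Blend 3 wins each soil group but Blend 1 wins overall — the comparison reverses. Blend 3's plots skew toward silt, which has a lower base rate.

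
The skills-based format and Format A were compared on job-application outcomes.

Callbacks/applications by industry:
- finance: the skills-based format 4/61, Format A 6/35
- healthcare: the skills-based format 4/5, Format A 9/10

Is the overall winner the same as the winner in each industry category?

Finance: the skills-based format 4/61 = 6.6%, Format A 6/35 = 17.1% → Format A
Healthcare: the skills-based format 4/5 = 80.0%, Format A 9/10 = 90.0% → Format A
Overall: the skills-based format 8/66 = 12.1%, Format A 15/45 = 33.3% → Format A
Format A wins overall and in every industry group — no reversal.

Yes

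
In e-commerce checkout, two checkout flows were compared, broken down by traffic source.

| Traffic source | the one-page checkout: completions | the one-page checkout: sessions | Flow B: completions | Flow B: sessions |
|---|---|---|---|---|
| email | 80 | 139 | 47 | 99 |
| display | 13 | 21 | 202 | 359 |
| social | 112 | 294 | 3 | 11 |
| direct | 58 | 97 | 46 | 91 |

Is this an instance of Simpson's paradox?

Email: the one-page checkout 80/139 = 57.6%, Flow B 47/99 = 47.5% → the one-page checkout
Display: the one-page checkout 13/21 = 61.9%, Flow B 202/359 = 56.3% → the one-page checkout
Social: the one-page checkout 112/294 = 38.1%, Flow B 3/11 = 27.3% → the one-page checkout
Direct: the one-page checkout 58/97 = 59.8%, Flow B 46/91 = 50.5% → the one-page checkout
Overall: the one-page checkout 263/551 = 47.7%, Flow B 298/560 = 53.2% → Flow B
The one-page checkout wins each traffic group but Flow B wins overall — the comparison reverses. The one-page checkout's sessions skew toward social, which has a lower base rate.

Yes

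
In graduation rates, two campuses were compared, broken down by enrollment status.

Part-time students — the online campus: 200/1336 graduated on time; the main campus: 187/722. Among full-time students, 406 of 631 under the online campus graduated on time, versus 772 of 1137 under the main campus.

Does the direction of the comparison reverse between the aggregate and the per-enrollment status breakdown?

Part-time: the online campus 200/1336 = 15.0%, the main campus 187/722 = 25.9% → the main campus
Full-time: the online campus 406/631 = 64.3%, the main campus 772/1137 = 67.9% → the main campus
Overall: the online campus 606/1967 = 30.8%, the main campus 959/1859 = 51.6% → the main campus
The main campus wins overall and in every enrollment group — no reversal.

No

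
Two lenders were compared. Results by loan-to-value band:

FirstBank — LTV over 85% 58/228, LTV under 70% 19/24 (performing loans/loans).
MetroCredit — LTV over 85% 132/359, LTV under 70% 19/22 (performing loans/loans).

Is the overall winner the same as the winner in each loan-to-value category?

Yes

LTV over 85%: FirstBank 58/228 = 25.4%, MetroCredit 132/359 = 36.8% → MetroCredit
LTV under 70%: FirstBank 19/24 = 79.2%, MetroCredit 19/22 = 86.4% → MetroCredit
Overall: FirstBank 77/252 = 30.6%, MetroCredit 151/381 = 39.6% → MetroCredit
MetroCredit wins overall and in every loan-to-value group — no reversal.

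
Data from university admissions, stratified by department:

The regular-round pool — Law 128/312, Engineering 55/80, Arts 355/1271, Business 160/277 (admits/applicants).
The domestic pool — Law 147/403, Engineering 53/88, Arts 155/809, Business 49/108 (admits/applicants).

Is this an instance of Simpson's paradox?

Law: the regular-round pool 128/312 = 41.0%, the domestic pool 147/403 = 36.5% → the regular-round pool
Engineering: the regular-round pool 55/80 = 68.8%, the domestic pool 53/88 = 60.2% → the regular-round pool
Arts: the regular-round pool 355/1271 = 27.9%, the domestic pool 155/809 = 19.2% → the regular-round pool
Business: the regular-round pool 160/277 = 57.8%, the domestic pool 49/108 = 45.4% → the regular-round pool
Overall: the regular-round pool 698/1940 = 36.0%, the domestic pool 404/1408 = 28.7% → the regular-round pool
The regular-round pool wins overall and in every department group — no reversal.

No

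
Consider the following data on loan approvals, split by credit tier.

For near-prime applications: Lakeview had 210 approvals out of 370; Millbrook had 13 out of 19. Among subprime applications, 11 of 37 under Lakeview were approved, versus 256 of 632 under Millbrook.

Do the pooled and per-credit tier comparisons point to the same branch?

No

Near-prime: Lakeview 210/370 = 56.8%, Millbrook 13/19 = 68.4% → Millbrook
Subprime: Lakeview 11/37 = 29.7%, Millbrook 256/632 = 40.5% → Millbrook
Overall: Lakeview 221/407 = 54.3%, Millbrook 269/651 = 41.3% → Lakeview
Millbrook wins each credit group but Lakeview wins overall — the comparison reverses. Millbrook's applications skew toward subprime, which has a lower base rate.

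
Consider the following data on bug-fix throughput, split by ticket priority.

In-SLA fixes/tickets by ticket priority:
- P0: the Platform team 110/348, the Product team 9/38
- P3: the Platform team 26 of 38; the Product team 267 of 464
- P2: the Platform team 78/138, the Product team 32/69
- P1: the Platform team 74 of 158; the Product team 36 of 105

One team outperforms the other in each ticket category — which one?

the Platform team

P0: the Platform team 110/348 = 31.6%, the Product team 9/38 = 23.7% → the Platform team
P3: the Platform team 26/38 = 68.4%, the Product team 267/464 = 57.5% → the Platform team
P2: the Platform team 78/138 = 56.5%, the Product team 32/69 = 46.4% → the Platform team
P1: the Platform team 74/158 = 46.8%, the Product team 36/105 = 34.3% → the Platform team
The Platform team has the higher rate in all 4 groups.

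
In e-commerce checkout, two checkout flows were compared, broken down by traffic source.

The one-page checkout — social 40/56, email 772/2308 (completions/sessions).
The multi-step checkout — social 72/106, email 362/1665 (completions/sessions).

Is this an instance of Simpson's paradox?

Social: the one-page checkout 40/56 = 71.4%, the multi-step checkout 72/106 = 67.9% → the one-page checkout
Email: the one-page checkout 772/2308 = 33.4%, the multi-step checkout 362/1665 = 21.7% → the one-page checkout
Overall: the one-page checkout 812/2364 = 34.3%, the multi-step checkout 434/1771 = 24.5% → the one-page checkout
The one-page checkout wins overall and in every traffic group — no reversal.

No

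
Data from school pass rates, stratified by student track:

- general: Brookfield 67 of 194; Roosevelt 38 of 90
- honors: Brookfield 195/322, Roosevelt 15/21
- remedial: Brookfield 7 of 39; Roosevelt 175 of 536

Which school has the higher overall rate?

General: Brookfield 67/194 = 34.5%, Roosevelt 38/90 = 42.2% → Roosevelt
Honors: Brookfield 195/322 = 60.6%, Roosevelt 15/21 = 71.4% → Roosevelt
Remedial: Brookfield 7/39 = 17.9%, Roosevelt 175/536 = 32.6% → Roosevelt
Overall: Brookfield 269/555 = 48.5%, Roosevelt 228/647 = 35.2% → Brookfield
(Roosevelt wins every student group but Brookfield wins overall — Roosevelt's students skew toward the low-rate remedial group.)

Brookfield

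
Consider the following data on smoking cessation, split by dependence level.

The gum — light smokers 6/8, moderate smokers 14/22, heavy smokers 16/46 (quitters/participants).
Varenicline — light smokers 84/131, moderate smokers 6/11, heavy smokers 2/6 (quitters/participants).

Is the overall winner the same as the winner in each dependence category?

Light smokers: the gum 6/8 = 75.0%, varenicline 84/131 = 64.1% → the gum
Moderate smokers: the gum 14/22 = 63.6%, varenicline 6/11 = 54.5% → the gum
Heavy smokers: the gum 16/46 = 34.8%, varenicline 2/6 = 33.3% → the gum
Overall: the gum 36/76 = 47.4%, varenicline 92/148 = 62.2% → varenicline
The gum wins each dependence group but varenicline wins overall — the comparison reverses. The gum's participants skew toward heavy smokers, which has a lower base rate.

No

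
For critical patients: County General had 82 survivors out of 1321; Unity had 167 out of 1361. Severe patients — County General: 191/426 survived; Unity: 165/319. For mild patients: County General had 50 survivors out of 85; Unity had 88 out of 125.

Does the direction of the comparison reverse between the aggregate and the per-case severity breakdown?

No

Critical: County General 82/1321 = 6.2%, Unity 167/1361 = 12.3% → Unity
Severe: County General 191/426 = 44.8%, Unity 165/319 = 51.7% → Unity
Mild: County General 50/85 = 58.8%, Unity 88/125 = 70.4% → Unity
Overall: County General 323/1832 = 17.6%, Unity 420/1805 = 23.3% → Unity
Unity wins overall and in every case group — no reversal.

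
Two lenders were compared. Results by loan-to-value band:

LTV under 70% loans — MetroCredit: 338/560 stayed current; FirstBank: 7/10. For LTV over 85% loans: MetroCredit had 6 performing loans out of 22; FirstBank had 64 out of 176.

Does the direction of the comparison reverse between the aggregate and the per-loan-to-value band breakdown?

Yes

LTV under 70%: MetroCredit 338/560 = 60.4%, FirstBank 7/10 = 70.0% → FirstBank
LTV over 85%: MetroCredit 6/22 = 27.3%, FirstBank 64/176 = 36.4% → FirstBank
Overall: MetroCredit 344/582 = 59.1%, FirstBank 71/186 = 38.2% → MetroCredit
FirstBank wins each loan-to-value group but MetroCredit wins overall — the comparison reverses. FirstBank's loans skew toward LTV over 85%, which has a lower base rate.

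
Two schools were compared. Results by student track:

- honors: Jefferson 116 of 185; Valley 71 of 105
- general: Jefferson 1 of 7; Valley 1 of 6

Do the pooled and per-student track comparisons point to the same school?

Honors: Jefferson 116/185 = 62.7%, Valley 71/105 = 67.6% → Valley
General: Jefferson 1/7 = 14.3%, Valley 1/6 = 16.7% → Valley
Overall: Jefferson 117/192 = 60.9%, Valley 72/111 = 64.9% → Valley
Valley wins overall and in every student group — no reversal.

Yes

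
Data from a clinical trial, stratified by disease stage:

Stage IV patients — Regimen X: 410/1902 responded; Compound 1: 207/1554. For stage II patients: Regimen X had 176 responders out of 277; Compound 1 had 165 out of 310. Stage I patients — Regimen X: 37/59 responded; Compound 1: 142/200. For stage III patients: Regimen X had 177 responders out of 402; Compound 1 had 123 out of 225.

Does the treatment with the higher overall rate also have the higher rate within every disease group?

No

Stage IV: Regimen X 410/1902 = 21.6%, Compound 1 207/1554 = 13.3% → Regimen X
Stage II: Regimen X 176/277 = 63.5%, Compound 1 165/310 = 53.2% → Regimen X
Stage I: Regimen X 37/59 = 62.7%, Compound 1 142/200 = 71.0% → Compound 1
Stage III: Regimen X 177/402 = 44.0%, Compound 1 123/225 = 54.7% → Compound 1
Overall: Regimen X 800/2640 = 30.3%, Compound 1 637/2289 = 27.8% → Regimen X
Neither sweeps: Regimen X wins 2 of 4 groups, Compound 1 wins 2. Regimen X wins overall but not every group — no Simpson reversal.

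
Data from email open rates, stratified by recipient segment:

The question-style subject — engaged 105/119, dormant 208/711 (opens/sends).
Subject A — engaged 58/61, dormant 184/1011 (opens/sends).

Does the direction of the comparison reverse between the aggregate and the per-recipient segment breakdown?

No

Engaged: the question-style subject 105/119 = 88.2%, Subject A 58/61 = 95.1% → Subject A
Dormant: the question-style subject 208/711 = 29.3%, Subject A 184/1011 = 18.2% → the question-style subject
Overall: the question-style subject 313/830 = 37.7%, Subject A 242/1072 = 22.6% → the question-style subject
Neither sweeps: the question-style subject wins 1 of 2 groups, Subject A wins 1. The question-style subject wins overall but not every group — no Simpson reversal.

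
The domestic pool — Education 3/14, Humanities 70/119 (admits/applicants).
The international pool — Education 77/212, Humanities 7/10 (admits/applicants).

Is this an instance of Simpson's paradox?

Education: the domestic pool 3/14 = 21.4%, the international pool 77/212 = 36.3% → the international pool
Humanities: the domestic pool 70/119 = 58.8%, the international pool 7/10 = 70.0% → the international pool
Overall: the domestic pool 73/133 = 54.9%, the international pool 84/222 = 37.8% → the domestic pool
The international pool wins each department group but the domestic pool wins overall — the comparison reverses. The international pool's applicants skew toward Education, which has a lower base rate.

Yes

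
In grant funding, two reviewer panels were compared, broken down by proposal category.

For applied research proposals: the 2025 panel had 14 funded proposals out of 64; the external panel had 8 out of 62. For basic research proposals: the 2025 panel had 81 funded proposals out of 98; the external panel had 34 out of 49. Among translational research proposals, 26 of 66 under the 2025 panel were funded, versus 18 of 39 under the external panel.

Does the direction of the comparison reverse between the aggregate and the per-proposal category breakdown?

Applied research: the 2025 panel 14/64 = 21.9%, the external panel 8/62 = 12.9% → the 2025 panel
Basic research: the 2025 panel 81/98 = 82.7%, the external panel 34/49 = 69.4% → the 2025 panel
Translational research: the 2025 panel 26/66 = 39.4%, the external panel 18/39 = 46.2% → the external panel
Overall: the 2025 panel 121/228 = 53.1%, the external panel 60/150 = 40.0% → the 2025 panel
Neither sweeps: the 2025 panel wins 2 of 3 groups, the external panel wins 1. The 2025 panel wins overall but not every group — no Simpson reversal.

No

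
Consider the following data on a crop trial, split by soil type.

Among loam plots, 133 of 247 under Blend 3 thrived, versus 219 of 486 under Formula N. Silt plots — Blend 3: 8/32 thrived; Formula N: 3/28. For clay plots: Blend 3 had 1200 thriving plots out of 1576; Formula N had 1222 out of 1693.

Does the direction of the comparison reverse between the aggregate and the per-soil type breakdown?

Loam: Blend 3 133/247 = 53.8%, Formula N 219/486 = 45.1% → Blend 3
Silt: Blend 3 8/32 = 25.0%, Formula N 3/28 = 10.7% → Blend 3
Clay: Blend 3 1200/1576 = 76.1%, Formula N 1222/1693 = 72.2% → Blend 3
Overall: Blend 3 1341/1855 = 72.3%, Formula N 1444/2207 = 65.4% → Blend 3
Blend 3 wins overall and in every soil group — no reversal.

No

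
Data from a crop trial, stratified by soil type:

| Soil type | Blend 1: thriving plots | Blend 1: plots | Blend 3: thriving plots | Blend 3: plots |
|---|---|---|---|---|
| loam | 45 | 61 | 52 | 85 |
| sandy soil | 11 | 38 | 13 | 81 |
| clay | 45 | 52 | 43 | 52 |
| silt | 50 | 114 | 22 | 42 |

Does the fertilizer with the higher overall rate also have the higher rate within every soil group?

Loam: Blend 1 45/61 = 73.8%, Blend 3 52/85 = 61.2% → Blend 1
Sandy soil: Blend 1 11/38 = 28.9%, Blend 3 13/81 = 16.0% → Blend 1
Clay: Blend 1 45/52 = 86.5%, Blend 3 43/52 = 82.7% → Blend 1
Silt: Blend 1 50/114 = 43.9%, Blend 3 22/42 = 52.4% → Blend 3
Overall: Blend 1 151/265 = 57.0%, Blend 3 130/260 = 50.0% → Blend 1
Neither sweeps: Blend 1 wins 3 of 4 groups, Blend 3 wins 1. Blend 1 wins overall but not every group — no Simpson reversal.

No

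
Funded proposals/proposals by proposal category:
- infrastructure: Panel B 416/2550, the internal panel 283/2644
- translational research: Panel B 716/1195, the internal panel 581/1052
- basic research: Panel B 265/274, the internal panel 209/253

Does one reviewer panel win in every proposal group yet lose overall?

Infrastructure: Panel B 416/2550 = 16.3%, the internal panel 283/2644 = 10.7% → Panel B
Translational research: Panel B 716/1195 = 59.9%, the internal panel 581/1052 = 55.2% → Panel B
Basic research: Panel B 265/274 = 96.7%, the internal panel 209/253 = 82.6% → Panel B
Overall: Panel B 1397/4019 = 34.8%, the internal panel 1073/3949 = 27.2% → Panel B
Panel B wins overall and in every proposal group — no reversal.

No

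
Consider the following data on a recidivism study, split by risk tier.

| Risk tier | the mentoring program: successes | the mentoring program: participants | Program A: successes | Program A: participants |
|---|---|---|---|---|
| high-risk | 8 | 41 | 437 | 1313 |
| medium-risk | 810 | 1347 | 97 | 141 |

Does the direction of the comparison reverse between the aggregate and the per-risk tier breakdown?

Yes

High-risk: the mentoring program 8/41 = 19.5%, Program A 437/1313 = 33.3% → Program A
Medium-risk: the mentoring program 810/1347 = 60.1%, Program A 97/141 = 68.8% → Program A
Overall: the mentoring program 818/1388 = 58.9%, Program A 534/1454 = 36.7% → the mentoring program
Program A wins each risk group but the mentoring program wins overall — the comparison reverses. Program A's participants skew toward high-risk, which has a lower base rate.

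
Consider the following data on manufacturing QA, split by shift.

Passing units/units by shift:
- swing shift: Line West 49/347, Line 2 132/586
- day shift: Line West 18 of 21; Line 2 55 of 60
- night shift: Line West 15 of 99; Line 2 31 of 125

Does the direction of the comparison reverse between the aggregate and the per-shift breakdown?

Swing shift: Line West 49/347 = 14.1%, Line 2 132/586 = 22.5% → Line 2
Day shift: Line West 18/21 = 85.7%, Line 2 55/60 = 91.7% → Line 2
Night shift: Line West 15/99 = 15.2%, Line 2 31/125 = 24.8% → Line 2
Overall: Line West 82/467 = 17.6%, Line 2 218/771 = 28.3% → Line 2
Line 2 wins overall and in every shift group — no reversal.

No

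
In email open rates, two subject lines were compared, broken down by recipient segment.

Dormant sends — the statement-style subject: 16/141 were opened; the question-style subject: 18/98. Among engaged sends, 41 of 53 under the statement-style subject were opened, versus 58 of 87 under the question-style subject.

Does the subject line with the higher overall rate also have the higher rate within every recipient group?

Dormant: the statement-style subject 16/141 = 11.3%, the question-style subject 18/98 = 18.4% → the question-style subject
Engaged: the statement-style subject 41/53 = 77.4%, the question-style subject 58/87 = 66.7% → the statement-style subject
Overall: the statement-style subject 57/194 = 29.4%, the question-style subject 76/185 = 41.1% → the question-style subject
Neither sweeps: the statement-style subject wins 1 of 2 groups, the question-style subject wins 1. The question-style subject wins overall but not every group — no Simpson reversal.

No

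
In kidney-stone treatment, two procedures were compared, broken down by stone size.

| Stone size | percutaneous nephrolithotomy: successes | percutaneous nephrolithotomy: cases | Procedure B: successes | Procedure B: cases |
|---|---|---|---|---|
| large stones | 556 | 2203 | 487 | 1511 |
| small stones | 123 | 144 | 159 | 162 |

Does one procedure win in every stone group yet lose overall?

No

Large stones: percutaneous nephrolithotomy 556/2203 = 25.2%, Procedure B 487/1511 = 32.2% → Procedure B
Small stones: percutaneous nephrolithotomy 123/144 = 85.4%, Procedure B 159/162 = 98.1% → Procedure B
Overall: percutaneous nephrolithotomy 679/2347 = 28.9%, Procedure B 646/1673 = 38.6% → Procedure B
Procedure B wins overall and in every stone group — no reversal.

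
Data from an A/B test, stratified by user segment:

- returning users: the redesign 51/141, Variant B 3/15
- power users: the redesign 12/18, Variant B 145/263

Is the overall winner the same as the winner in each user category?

Returning users: the redesign 51/141 = 36.2%, Variant B 3/15 = 20.0% → the redesign
Power users: the redesign 12/18 = 66.7%, Variant B 145/263 = 55.1% → the redesign
Overall: the redesign 63/159 = 39.6%, Variant B 148/278 = 53.2% → Variant B
The redesign wins each user group but Variant B wins overall — the comparison reverses. The redesign's views skew toward returning users, which has a lower base rate.

No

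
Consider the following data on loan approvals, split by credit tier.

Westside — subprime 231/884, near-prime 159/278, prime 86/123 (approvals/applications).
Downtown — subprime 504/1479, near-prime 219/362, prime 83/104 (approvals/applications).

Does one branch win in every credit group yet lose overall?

Subprime: Westside 231/884 = 26.1%, Downtown 504/1479 = 34.1% → Downtown
Near-prime: Westside 159/278 = 57.2%, Downtown 219/362 = 60.5% → Downtown
Prime: Westside 86/123 = 69.9%, Downtown 83/104 = 79.8% → Downtown
Overall: Westside 476/1285 = 37.0%, Downtown 806/1945 = 41.4% → Downtown
Downtown wins overall and in every credit group — no reversal.

No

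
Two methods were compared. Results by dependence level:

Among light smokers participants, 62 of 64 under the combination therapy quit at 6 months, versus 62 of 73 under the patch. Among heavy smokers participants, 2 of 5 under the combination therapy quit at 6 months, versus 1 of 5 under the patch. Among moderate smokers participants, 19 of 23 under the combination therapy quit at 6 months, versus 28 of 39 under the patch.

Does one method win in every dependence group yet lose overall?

Light smokers: the combination therapy 62/64 = 96.9%, the patch 62/73 = 84.9% → the combination therapy
Heavy smokers: the combination therapy 2/5 = 40.0%, the patch 1/5 = 20.0% → the combination therapy
Moderate smokers: the combination therapy 19/23 = 82.6%, the patch 28/39 = 71.8% → the combination therapy
Overall: the combination therapy 83/92 = 90.2%, the patch 91/117 = 77.8% → the combination therapy
The combination therapy wins overall and in every dependence group — no reversal.

No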